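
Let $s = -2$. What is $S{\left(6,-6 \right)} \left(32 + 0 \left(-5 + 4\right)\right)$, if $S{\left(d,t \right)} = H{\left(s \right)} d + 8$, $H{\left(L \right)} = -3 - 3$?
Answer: $-896$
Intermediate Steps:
$H{\left(L \right)} = -6$ ($H{\left(L \right)} = -3 - 3 = -6$)
$S{\left(d,t \right)} = 8 - 6 d$ ($S{\left(d,t \right)} = - 6 d + 8 = 8 - 6 d$)
$S{\left(6,-6 \right)} \left(32 + 0 \left(-5 + 4\right)\right) = \left(8 - 36\right) \left(32 + 0 \left(-5 + 4\right)\right) = \left(8 - 36\right) \left(32 + 0 \left(-1\right)\right) = - 28 \left(32 + 0\right) = \left(-28\right) 32 = -896$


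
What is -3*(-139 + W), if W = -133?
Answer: 816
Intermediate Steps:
-3*(-139 + W) = -3*(-139 - 133) = -3*(-272) = 816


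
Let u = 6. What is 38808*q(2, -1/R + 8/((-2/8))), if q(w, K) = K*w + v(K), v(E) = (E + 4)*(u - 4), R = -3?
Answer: -4605216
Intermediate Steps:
v(E) = 8 + 2*E (v(E) = (E + 4)*(6 - 4) = (4 + E)*2 = 8 + 2*E)
q(w, K) = 8 + 2*K + K*w (q(w, K) = K*w + (8 + 2*K) = 8 + 2*K + K*w)
38808*q(2, -1/R + 8/((-2/8))) = 38808*(8 + 2*(-1/(-3) + 8/((-2/8))) + (-1/(-3) + 8/((-2/8)))*2) = 38808*(8 + 2*(-1*(-⅓) + 8/((-2*⅛))) + (-1*(-⅓) + 8/((-2*⅛)))*2) = 38808*(8 + 2*(⅓ + 8/(-¼)) + (⅓ + 8/(-¼))*2) = 38808*(8 + 2*(⅓ + 8*(-4)) + (⅓ + 8*(-4))*2) = 38808*(8 + 2*(⅓ - 32) + (⅓ - 32)*2) = 38808*(8 + 2*(-95/3) - 95/3*2) = 38808*(8 - 190/3 - 190/3) = 38808*(-356/3) = -4605216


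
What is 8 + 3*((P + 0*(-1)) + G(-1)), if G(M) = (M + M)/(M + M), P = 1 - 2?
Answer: 8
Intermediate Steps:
P = -1
G(M) = 1 (G(M) = (2*M)/((2*M)) = (2*M)*(1/(2*M)) = 1)
8 + 3*((P + 0*(-1)) + G(-1)) = 8 + 3*((-1 + 0*(-1)) + 1) = 8 + 3*((-1 + 0) + 1) = 8 + 3*(-1 + 1) = 8 + 3*0 = 8 + 0 = 8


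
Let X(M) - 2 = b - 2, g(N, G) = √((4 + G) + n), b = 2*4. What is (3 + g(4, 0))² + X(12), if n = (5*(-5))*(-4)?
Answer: 121 + 12*√26 ≈ 182.19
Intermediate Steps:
b = 8
n = 100 (n = -25*(-4) = 100)
g(N, G) = √(104 + G) (g(N, G) = √((4 + G) + 100) = √(104 + G))
X(M) = 8 (X(M) = 2 + (8 - 2) = 2 + 6 = 8)
(3 + g(4, 0))² + X(12) = (3 + √(104 + 0))² + 8 = (3 + √104)² + 8 = (3 + 2*√26)² + 8 = 8 + (3 + 2*√26)²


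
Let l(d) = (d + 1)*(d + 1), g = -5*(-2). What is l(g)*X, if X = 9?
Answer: 1089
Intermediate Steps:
g = 10
l(d) = (1 + d)² (l(d) = (1 + d)*(1 + d) = (1 + d)²)
l(g)*X = (1 + 10)²*9 = 11²*9 = 121*9 = 1089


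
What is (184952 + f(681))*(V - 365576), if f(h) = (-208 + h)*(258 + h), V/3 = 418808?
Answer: 560431585952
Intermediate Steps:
V = 1256424 (V = 3*418808 = 1256424)
(184952 + f(681))*(V - 365576) = (184952 + (-53664 + 681² + 50*681))*(1256424 - 365576) = (184952 + (-53664 + 463761 + 34050))*890848 = (184952 + 444147)*890848 = 629099*890848 = 560431585952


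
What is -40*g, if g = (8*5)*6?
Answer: -9600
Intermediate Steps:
g = 240 (g = 40*6 = 240)
-40*g = -40*240 = -9600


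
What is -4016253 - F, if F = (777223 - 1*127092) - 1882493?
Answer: -2783891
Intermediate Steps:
F = -1232362 (F = (777223 - 127092) - 1882493 = 650131 - 1882493 = -1232362)
-4016253 - F = -4016253 - 1*(-1232362) = -4016253 + 1232362 = -2783891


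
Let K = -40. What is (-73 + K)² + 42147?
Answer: 54916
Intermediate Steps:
(-73 + K)² + 42147 = (-73 - 40)² + 42147 = (-113)² + 42147 = 12769 + 42147 = 54916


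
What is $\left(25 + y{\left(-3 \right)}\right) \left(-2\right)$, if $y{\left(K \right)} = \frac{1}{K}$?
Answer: $- \frac{148}{3} \approx -49.333$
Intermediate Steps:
$\left(25 + y{\left(-3 \right)}\right) \left(-2\right) = \left(25 + \frac{1}{-3}\right) \left(-2\right) = \left(25 - \frac{1}{3}\right) \left(-2\right) = \frac{74}{3} \left(-2\right) = - \frac{148}{3}$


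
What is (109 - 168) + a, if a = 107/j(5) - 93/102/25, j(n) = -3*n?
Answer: -168733/2550 ≈ -66.170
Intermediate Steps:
a = -18283/2550 (a = 107/((-3*5)) - 93/102/25 = 107/(-15) - 93*1/102*(1/25) = 107*(-1/15) - 31/34*1/25 = -107/15 - 31/850 = -18283/2550 ≈ -7.1698)
(109 - 168) + a = (109 - 168) - 18283/2550 = -59 - 18283/2550 = -168733/2550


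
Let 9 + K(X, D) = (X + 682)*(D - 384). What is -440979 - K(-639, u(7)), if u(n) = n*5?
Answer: -425963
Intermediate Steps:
u(n) = 5*n
K(X, D) = -9 + (-384 + D)*(682 + X) (K(X, D) = -9 + (X + 682)*(D - 384) = -9 + (682 + X)*(-384 + D) = -9 + (-384 + D)*(682 + X))
-440979 - K(-639, u(7)) = -440979 - (-261897 - 384*(-639) + 682*(5*7) + (5*7)*(-639)) = -440979 - (-261897 + 245376 + 682*35 + 35*(-639)) = -440979 - (-261897 + 245376 + 23870 - 22365) = -440979 - 1*(-15016) = -440979 + 15016 = -425963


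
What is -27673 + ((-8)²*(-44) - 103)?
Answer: -30592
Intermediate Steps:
-27673 + ((-8)²*(-44) - 103) = -27673 + (64*(-44) - 103) = -27673 + (-2816 - 103) = -27673 - 2919 = -30592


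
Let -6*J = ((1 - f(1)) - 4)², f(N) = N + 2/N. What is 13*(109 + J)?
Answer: 1339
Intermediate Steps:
J = -6 (J = -((1 - (1 + 2/1)) - 4)²/6 = -((1 - (1 + 2*1)) - 4)²/6 = -((1 - (1 + 2)) - 4)²/6 = -((1 - 1*3) - 4)²/6 = -((1 - 3) - 4)²/6 = -(-2 - 4)²/6 = -⅙*(-6)² = -⅙*36 = -6)
13*(109 + J) = 13*(109 - 6) = 13*103 = 1339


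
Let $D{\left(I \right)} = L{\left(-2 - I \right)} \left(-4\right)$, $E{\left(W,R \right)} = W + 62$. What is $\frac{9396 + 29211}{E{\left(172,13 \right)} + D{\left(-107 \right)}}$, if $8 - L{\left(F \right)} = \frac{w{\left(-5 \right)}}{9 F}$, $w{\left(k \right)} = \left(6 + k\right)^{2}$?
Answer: $\frac{36483615}{190894} \approx 191.12$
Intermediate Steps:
$L{\left(F \right)} = 8 - \frac{1}{9 F}$ ($L{\left(F \right)} = 8 - \frac{\left(6 - 5\right)^{2}}{9 F} = 8 - 1^{2} \frac{1}{9 F} = 8 - 1 \frac{1}{9 F} = 8 - \frac{1}{9 F}$)
$E{\left(W,R \right)} = 62 + W$
$D{\left(I \right)} = -32 + \frac{4}{9 \left(-2 - I\right)}$ ($D{\left(I \right)} = \left(8 - \frac{1}{9 \left(-2 - I\right)}\right) \left(-4\right) = -32 + \frac{4}{9 \left(-2 - I\right)}$)
$\frac{9396 + 29211}{E{\left(172,13 \right)} + D{\left(-107 \right)}} = \frac{9396 + 29211}{\left(62 + 172\right) + \frac{4 \left(-145 - -7704\right)}{9 \left(2 - 107\right)}} = \frac{38607}{234 + \frac{4 \left(-145 + 7704\right)}{9 \left(-105\right)}} = \frac{38607}{234 + \frac{4}{9} \left(- \frac{1}{105}\right) 7559} = \frac{38607}{234 - \frac{30236}{945}} = \frac{38607}{\frac{190894}{945}} = 38607 \cdot \frac{945}{190894} = \frac{36483615}{190894}$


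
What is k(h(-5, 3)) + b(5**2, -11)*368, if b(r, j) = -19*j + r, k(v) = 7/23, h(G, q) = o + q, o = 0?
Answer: 1980583/23 ≈ 86112.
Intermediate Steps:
h(G, q) = q (h(G, q) = 0 + q = q)
k(v) = 7/23 (k(v) = 7*(1/23) = 7/23)
b(r, j) = r - 19*j
k(h(-5, 3)) + b(5**2, -11)*368 = 7/23 + (5**2 - 19*(-11))*368 = 7/23 + (25 + 209)*368 = 7/23 + 234*368 = 7/23 + 86112 = 1980583/23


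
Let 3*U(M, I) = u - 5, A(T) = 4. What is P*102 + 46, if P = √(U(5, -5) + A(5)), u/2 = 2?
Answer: 46 + 34*√33 ≈ 241.32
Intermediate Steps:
u = 4 (u = 2*2 = 4)
U(M, I) = -⅓ (U(M, I) = (4 - 5)/3 = (⅓)*(-1) = -⅓)
P = √33/3 (P = √(-⅓ + 4) = √(11/3) = √33/3 ≈ 1.9149)
P*102 + 46 = (√33/3)*102 + 46 = 34*√33 + 46 = 46 + 34*√33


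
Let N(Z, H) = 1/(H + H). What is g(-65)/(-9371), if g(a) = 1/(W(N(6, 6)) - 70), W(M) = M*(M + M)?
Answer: 72/47220469 ≈ 1.5248e-6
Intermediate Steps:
N(Z, H) = 1/(2*H)
W(M) = 2*M² (W(M) = M*(2*M) = 2*M²)
g(a) = -72/5039 (g(a) = 1/(2*((½)/6)² - 70) = 1/(2*((½)*(⅙))² - 70) = 1/(2*(1/12)² - 70) = 1/(2*(1/144) - 70) = 1/(1/72 - 70) = 1/(-5039/72) = -72/5039)
g(-65)/(-9371) = -72/5039/(-9371) = -72/5039*(-1/9371) = 72/47220469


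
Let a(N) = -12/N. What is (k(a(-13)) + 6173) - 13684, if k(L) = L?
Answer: -97631/13 ≈ -7510.1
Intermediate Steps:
(k(a(-13)) + 6173) - 13684 = (-12/(-13) + 6173) - 13684 = (-12*(-1/13) + 6173) - 13684 = (12/13 + 6173) - 13684 = 80261/13 - 13684 = -97631/13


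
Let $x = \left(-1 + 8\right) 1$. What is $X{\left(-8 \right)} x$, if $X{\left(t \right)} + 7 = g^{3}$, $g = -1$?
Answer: $-56$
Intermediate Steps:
$x = 7$ ($x = 7 \cdot 1 = 7$)
$X{\left(t \right)} = -8$ ($X{\left(t \right)} = -7 + \left(-1\right)^{3} = -7 - 1 = -8$)
$X{\left(-8 \right)} x = \left(-8\right) 7 = -56$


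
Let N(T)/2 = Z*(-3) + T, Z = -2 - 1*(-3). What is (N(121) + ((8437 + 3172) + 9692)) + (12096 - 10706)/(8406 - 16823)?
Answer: 181275539/8417 ≈ 21537.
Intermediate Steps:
Z = 1 (Z = -2 + 3 = 1)
N(T) = -6 + 2*T (N(T) = 2*(1*(-3) + T) = 2*(-3 + T) = -6 + 2*T)
(N(121) + ((8437 + 3172) + 9692)) + (12096 - 10706)/(8406 - 16823) = ((-6 + 2*121) + ((8437 + 3172) + 9692)) + (12096 - 10706)/(8406 - 16823) = ((-6 + 242) + (11609 + 9692)) + 1390/(-8417) = (236 + 21301) + 1390*(-1/8417) = 21537 - 1390/8417 = 181275539/8417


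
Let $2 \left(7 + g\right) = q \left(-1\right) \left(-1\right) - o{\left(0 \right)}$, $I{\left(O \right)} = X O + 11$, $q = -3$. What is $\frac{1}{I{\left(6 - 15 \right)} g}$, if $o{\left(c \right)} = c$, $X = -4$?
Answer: $- \frac{2}{799} \approx -0.0025031$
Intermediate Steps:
$I{\left(O \right)} = 11 - 4 O$ ($I{\left(O \right)} = - 4 O + 11 = 11 - 4 O$)
$g = - \frac{17}{2}$ ($g = -7 + \frac{\left(-3\right) \left(-1\right) \left(-1\right) - 0}{2} = -7 + \frac{3 \left(-1\right) + 0}{2} = -7 + \frac{-3 + 0}{2} = -7 + \frac{1}{2} \left(-3\right) = -7 - \frac{3}{2} = - \frac{17}{2} \approx -8.5$)
$\frac{1}{I{\left(6 - 15 \right)} g} = \frac{1}{\left(11 - 4 \left(6 - 15\right)\right) \left(- \frac{17}{2}\right)} = \frac{1}{\left(11 - -36\right) \left(- \frac{17}{2}\right)} = \frac{1}{\left(11 + 36\right) \left(- \frac{17}{2}\right)} = \frac{1}{47 \left(- \frac{17}{2}\right)} = \frac{1}{- \frac{799}{2}} = - \frac{2}{799}$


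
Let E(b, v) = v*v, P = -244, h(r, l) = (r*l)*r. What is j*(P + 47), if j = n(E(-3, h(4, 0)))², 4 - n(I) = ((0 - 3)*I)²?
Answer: -3152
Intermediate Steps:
h(r, l) = l*r² (h(r, l) = (l*r)*r = l*r²)
E(b, v) = v²
n(I) = 4 - 9*I² (n(I) = 4 - ((0 - 3)*I)² = 4 - (-3*I)² = 4 - 9*I²)
j = 16 (j = (4 - 9*((0*4²)²)²)² = (4 - 9*((0*16)²)²)² = (4 - 9*(0²)²)² = (4 - 9*0²)² = (4 - 9*0)² = (4 + 0)² = 4² = 16)
j*(P + 47) = 16*(-244 + 47) = 16*(-197) = -3152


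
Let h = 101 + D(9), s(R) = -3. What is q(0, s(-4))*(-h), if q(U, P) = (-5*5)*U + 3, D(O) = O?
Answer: -330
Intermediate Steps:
q(U, P) = 3 - 25*U (q(U, P) = -25*U + 3 = 3 - 25*U)
h = 110 (h = 101 + 9 = 110)
q(0, s(-4))*(-h) = (3 - 25*0)*(-1*110) = (3 + 0)*(-110) = 3*(-110) = -330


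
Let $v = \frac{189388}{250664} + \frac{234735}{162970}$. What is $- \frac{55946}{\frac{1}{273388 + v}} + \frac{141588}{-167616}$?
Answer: $- \frac{12121415502233107576467}{792503814352} \approx -1.5295 \cdot 10^{10}$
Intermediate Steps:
$v = \frac{1121302205}{510633901}$ ($v = 189388 \cdot \frac{1}{250664} + 234735 \cdot \frac{1}{162970} = \frac{47347}{62666} + \frac{46947}{32594} = \frac{1121302205}{510633901} \approx 2.1959$)
$- \frac{55946}{\frac{1}{273388 + v}} + \frac{141588}{-167616} = - \frac{55946}{\frac{1}{273388 + \frac{1121302205}{510633901}}} + \frac{141588}{-167616} = - \frac{55946}{\frac{1}{\frac{139602302228793}{510633901}}} + 141588 \left(- \frac{1}{167616}\right) = - \frac{55946}{\frac{510633901}{139602302228793}} - \frac{1311}{1552} = \left(-55946\right) \frac{139602302228793}{510633901} - \frac{1311}{1552} = - \frac{7810190400492053178}{510633901} - \frac{1311}{1552} = - \frac{12121415502233107576467}{792503814352}$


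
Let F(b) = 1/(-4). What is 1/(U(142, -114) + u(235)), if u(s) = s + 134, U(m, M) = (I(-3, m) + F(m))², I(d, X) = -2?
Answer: 16/5985 ≈ 0.0026734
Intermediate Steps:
F(b) = -¼
U(m, M) = 81/16 (U(m, M) = (-2 - ¼)² = (-9/4)² = 81/16)
u(s) = 134 + s
1/(U(142, -114) + u(235)) = 1/(81/16 + (134 + 235)) = 1/(81/16 + 369) = 1/(5985/16) = 16/5985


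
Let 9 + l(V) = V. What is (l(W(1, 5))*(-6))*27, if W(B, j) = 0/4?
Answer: 1458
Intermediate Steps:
W(B, j) = 0 (W(B, j) = 0*(¼) = 0)
l(V) = -9 + V
(l(W(1, 5))*(-6))*27 = ((-9 + 0)*(-6))*27 = -9*(-6)*27 = 54*27 = 1458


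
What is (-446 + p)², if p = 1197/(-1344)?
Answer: 818017201/4096 ≈ 1.9971e+5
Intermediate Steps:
p = -57/64 (p = 1197*(-1/1344) = -57/64 ≈ -0.89063)
(-446 + p)² = (-446 - 57/64)² = (-28601/64)² = 818017201/4096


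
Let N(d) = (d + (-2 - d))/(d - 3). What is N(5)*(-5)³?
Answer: 125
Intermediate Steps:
N(d) = -2/(-3 + d)
N(5)*(-5)³ = -2/(-3 + 5)*(-5)³ = -2/2*(-125) = -2*½*(-125) = -1*(-125) = 125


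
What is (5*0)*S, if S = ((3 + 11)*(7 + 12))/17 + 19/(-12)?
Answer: 0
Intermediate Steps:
S = 2869/204 (S = (14*19)*(1/17) + 19*(-1/12) = 266*(1/17) - 19/12 = 266/17 - 19/12 = 2869/204 ≈ 14.064)
(5*0)*S = (5*0)*(2869/204) = 0*(2869/204) = 0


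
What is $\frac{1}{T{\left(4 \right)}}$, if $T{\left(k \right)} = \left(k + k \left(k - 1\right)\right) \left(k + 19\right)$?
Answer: $\frac{1}{368} \approx 0.0027174$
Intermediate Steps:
$T{\left(k \right)} = \left(19 + k\right) \left(k + k \left(-1 + k\right)\right)$ ($T{\left(k \right)} = \left(k + k \left(-1 + k\right)\right) \left(19 + k\right) = \left(19 + k\right) \left(k + k \left(-1 + k\right)\right)$)
$\frac{1}{T{\left(4 \right)}} = \frac{1}{4^{2} \left(19 + 4\right)} = \frac{1}{16 \cdot 23} = \frac{1}{368}$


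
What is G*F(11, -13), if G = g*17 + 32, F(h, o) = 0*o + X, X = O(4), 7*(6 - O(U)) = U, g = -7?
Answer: -3306/7 ≈ -472.29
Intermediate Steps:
O(U) = 6 - U/7
X = 38/7 (X = 6 - 1/7*4 = 6 - 4/7 = 38/7 ≈ 5.4286)
F(h, o) = 38/7 (F(h, o) = 0*o + 38/7 = 0 + 38/7 = 38/7)
G = -87 (G = -7*17 + 32 = -119 + 32 = -87)
G*F(11, -13) = -87*38/7 = -3306/7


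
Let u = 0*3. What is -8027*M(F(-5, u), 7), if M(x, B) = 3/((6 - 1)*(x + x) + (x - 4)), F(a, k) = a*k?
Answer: 24081/4 ≈ 6020.3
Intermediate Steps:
u = 0
M(x, B) = 3/(-4 + 11*x) (M(x, B) = 3/(5*(2*x) + (-4 + x)) = 3/(10*x + (-4 + x)) = 3/(-4 + 11*x))
-8027*M(F(-5, u), 7) = -24081/(-4 + 11*(-5*0)) = -24081/(-4 + 11*0) = -24081/(-4 + 0) = -24081/(-4) = -24081*(-1)/4 = -8027*(-¾) = 24081/4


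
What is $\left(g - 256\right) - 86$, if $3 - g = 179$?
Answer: $-518$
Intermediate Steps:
$g = -176$ ($g = 3 - 179 = -176$)
$\left(g - 256\right) - 86 = \left(-176 - 256\right) - 86 = -432 - 86 = -518$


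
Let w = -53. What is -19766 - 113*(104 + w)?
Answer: -25529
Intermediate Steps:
-19766 - 113*(104 + w) = -19766 - 113*(104 - 53) = -19766 - 113*51 = -19766 - 1*5763 = -19766 - 5763 = -25529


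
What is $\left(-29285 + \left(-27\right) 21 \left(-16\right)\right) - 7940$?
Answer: $-28153$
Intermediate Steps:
$\left(-29285 + \left(-27\right) 21 \left(-16\right)\right) - 7940 = \left(-29285 - -9072\right) - 7940 = \left(-29285 + 9072\right) - 7940 = -20213 - 7940 = -28153$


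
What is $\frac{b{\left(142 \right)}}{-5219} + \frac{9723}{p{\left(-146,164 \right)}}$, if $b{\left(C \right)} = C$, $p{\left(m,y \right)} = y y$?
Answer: $\frac{46925105}{140370224} \approx 0.3343$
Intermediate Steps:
$p{\left(m,y \right)} = y^{2}$
$\frac{b{\left(142 \right)}}{-5219} + \frac{9723}{p{\left(-146,164 \right)}} = \frac{142}{-5219} + \frac{9723}{164^{2}} = 142 \left(- \frac{1}{5219}\right) + \frac{9723}{26896} = - \frac{142}{5219} + 9723 \cdot \frac{1}{26896} = - \frac{142}{5219} + \frac{9723}{26896} = \frac{46925105}{140370224}$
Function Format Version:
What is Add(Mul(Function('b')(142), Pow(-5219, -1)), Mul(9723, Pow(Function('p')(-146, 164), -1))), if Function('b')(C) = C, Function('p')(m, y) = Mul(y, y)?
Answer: Rational(46925105, 140370224) ≈ 0.33430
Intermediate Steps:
Function('p')(m, y) = Pow(y, 2)
Add(Mul(Function('b')(142), Pow(-5219, -1)), Mul(9723, Pow(Function('p')(-146, 164), -1))) = Add(Mul(142, Pow(-5219, -1)), Mul(9723, Pow(Pow(164, 2), -1))) = Add(Mul(142, Rational(-1, 5219)), Mul(9723, Pow(26896, -1))) = Add(Rational(-142, 5219), Mul(9723, Rational(1, 26896))) = Add(Rational(-142, 5219), Rational(9723, 26896)) = Rational(46925105, 140370224)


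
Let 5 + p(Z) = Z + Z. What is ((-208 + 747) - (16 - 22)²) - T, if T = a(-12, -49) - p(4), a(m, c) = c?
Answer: 555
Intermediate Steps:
p(Z) = -5 + 2*Z (p(Z) = -5 + (Z + Z) = -5 + 2*Z)
T = -52 (T = -49 - (-5 + 2*4) = -49 - (-5 + 8) = -49 - 1*3 = -49 - 3 = -52)
((-208 + 747) - (16 - 22)²) - T = ((-208 + 747) - (16 - 22)²) - 1*(-52) = (539 - 1*(-6)²) + 52 = (539 - 1*36) + 52 = (539 - 36) + 52 = 503 + 52 = 555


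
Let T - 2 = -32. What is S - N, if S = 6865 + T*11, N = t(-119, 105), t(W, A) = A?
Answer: 6430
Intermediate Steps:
T = -30 (T = 2 - 32 = -30)
N = 105
S = 6535 (S = 6865 - 30*11 = 6865 - 330 = 6535)
S - N = 6535 - 1*105 = 6535 - 105 = 6430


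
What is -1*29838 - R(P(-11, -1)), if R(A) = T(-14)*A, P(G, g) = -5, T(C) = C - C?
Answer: -29838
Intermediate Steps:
T(C) = 0
R(A) = 0 (R(A) = 0*A = 0)
-1*29838 - R(P(-11, -1)) = -1*29838 - 1*0 = -29838 + 0 = -29838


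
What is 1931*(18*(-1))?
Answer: -34758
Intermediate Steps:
1931*(18*(-1)) = 1931*(-18) = -34758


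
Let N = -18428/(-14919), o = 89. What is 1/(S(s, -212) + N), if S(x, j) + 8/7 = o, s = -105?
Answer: 104433/9304181 ≈ 0.011224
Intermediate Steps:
S(x, j) = 615/7 (S(x, j) = -8/7 + 89 = 615/7)
N = 18428/14919 (N = -18428*(-1/14919) = 18428/14919 ≈ 1.2352)
1/(S(s, -212) + N) = 1/(615/7 + 18428/14919) = 1/(9304181/104433) = 104433/9304181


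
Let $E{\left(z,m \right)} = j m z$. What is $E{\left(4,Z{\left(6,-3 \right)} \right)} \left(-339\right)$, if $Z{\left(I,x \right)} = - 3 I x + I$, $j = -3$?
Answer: $244080$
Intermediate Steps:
$Z{\left(I,x \right)} = I - 3 I x$ ($Z{\left(I,x \right)} = - 3 I x + I = I - 3 I x$)
$E{\left(z,m \right)} = - 3 m z$
$E{\left(4,Z{\left(6,-3 \right)} \right)} \left(-339\right) = \left(-3\right) 6 \left(1 - -9\right) 4 \left(-339\right) = \left(-3\right) 6 \left(1 + 9\right) 4 \left(-339\right) = \left(-3\right) 6 \cdot 10 \cdot 4 \left(-339\right) = \left(-3\right) 60 \cdot 4 \left(-339\right) = \left(-720\right) \left(-339\right) = 244080$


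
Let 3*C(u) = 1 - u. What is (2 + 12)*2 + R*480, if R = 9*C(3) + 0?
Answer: -2852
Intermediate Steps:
C(u) = ⅓ - u/3 (C(u) = (1 - u)/3 = ⅓ - u/3)
R = -6 (R = 9*(⅓ - ⅓*3) + 0 = 9*(⅓ - 1) + 0 = 9*(-⅔) + 0 = -6 + 0 = -6)
(2 + 12)*2 + R*480 = (2 + 12)*2 - 6*480 = 14*2 - 2880 = 28 - 2880 = -2852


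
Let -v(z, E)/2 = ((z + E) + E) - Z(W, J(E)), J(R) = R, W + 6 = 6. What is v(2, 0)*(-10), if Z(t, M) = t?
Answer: 40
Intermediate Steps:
W = 0 (W = -6 + 6 = 0)
v(z, E) = -4*E - 2*z (v(z, E) = -2*(((z + E) + E) - 1*0) = -2*(((E + z) + E) + 0) = -2*((z + 2*E) + 0) = -2*(z + 2*E) = -4*E - 2*z)
v(2, 0)*(-10) = (-4*0 - 2*2)*(-10) = (0 - 4)*(-10) = -4*(-10) = 40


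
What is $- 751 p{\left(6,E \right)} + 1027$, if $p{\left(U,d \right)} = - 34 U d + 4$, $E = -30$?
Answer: $-4598097$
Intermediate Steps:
$p{\left(U,d \right)} = 4 - 34 U d$ ($p{\left(U,d \right)} = - 34 U d + 4 = 4 - 34 U d$)
$- 751 p{\left(6,E \right)} + 1027 = - 751 \left(4 - 204 \left(-30\right)\right) + 1027 = - 751 \left(4 + 6120\right) + 1027 = \left(-751\right) 6124 + 1027 = -4599124 + 1027 = -4598097$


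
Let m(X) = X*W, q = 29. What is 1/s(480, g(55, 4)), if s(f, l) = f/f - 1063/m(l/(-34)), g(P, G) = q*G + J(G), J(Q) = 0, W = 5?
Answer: 290/18361 ≈ 0.015794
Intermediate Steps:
m(X) = 5*X (m(X) = X*5 = 5*X)
g(P, G) = 29*G (g(P, G) = 29*G + 0 = 29*G)
s(f, l) = 1 + 36142/(5*l) (s(f, l) = f/f - 1063*(-34/(5*l)) = 1 - 1063*(-34/(5*l)) = 1 - (-36142)/(5*l) = 1 + 36142/(5*l))
1/s(480, g(55, 4)) = 1/((36142/5 + 29*4)/((29*4))) = 1/((36142/5 + 116)/116) = 1/((1/116)*(36722/5)) = 1/(18361/290) = 290/18361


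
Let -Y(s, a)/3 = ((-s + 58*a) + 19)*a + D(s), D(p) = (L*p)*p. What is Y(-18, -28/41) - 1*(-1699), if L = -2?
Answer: 6114895/1681 ≈ 3637.7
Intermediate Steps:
D(p) = -2*p**2 (D(p) = (-2*p)*p = -2*p**2)
Y(s, a) = 6*s**2 - 3*a*(19 - s + 58*a) (Y(s, a) = -3*(((-s + 58*a) + 19)*a - 2*s**2) = -3*((19 - s + 58*a)*a - 2*s**2) = -3*(a*(19 - s + 58*a) - 2*s**2) = -3*(-2*s**2 + a*(19 - s + 58*a)) = 6*s**2 - 3*a*(19 - s + 58*a))
Y(-18, -28/41) - 1*(-1699) = (-174*(-28/41)**2 - (-1596)/41 + 6*(-18)**2 + 3*(-28/41)*(-18)) - 1*(-1699) = (-174*(-28*1/41)**2 - (-1596)/41 + 6*324 + 3*(-28*1/41)*(-18)) + 1699 = (-174*(-28/41)**2 - 57*(-28/41) + 1944 + 3*(-28/41)*(-18)) + 1699 = (-174*784/1681 + 1596/41 + 1944 + 1512/41) + 1699 = (-136416/1681 + 1596/41 + 1944 + 1512/41) + 1699 = 3258876/1681 + 1699 = 6114895/1681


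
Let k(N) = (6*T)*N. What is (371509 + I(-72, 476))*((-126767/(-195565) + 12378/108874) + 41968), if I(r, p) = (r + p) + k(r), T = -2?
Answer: 166556114996352543108/10645971905 ≈ 1.5645e+10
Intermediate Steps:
k(N) = -12*N (k(N) = (6*(-2))*N = -12*N)
I(r, p) = p - 11*r (I(r, p) = (r + p) - 12*r = (p + r) - 12*r = p - 11*r)
(371509 + I(-72, 476))*((-126767/(-195565) + 12378/108874) + 41968) = (371509 + (476 - 11*(-72)))*((-126767/(-195565) + 12378/108874) + 41968) = (371509 + (476 + 792))*((-126767*(-1/195565) + 12378*(1/108874)) + 41968) = (371509 + 1268)*((126767/195565 + 6189/54437) + 41968) = 372777*(8111166964/10645971905 + 41968) = 372777*(446798260076004/10645971905) = 166556114996352543108/10645971905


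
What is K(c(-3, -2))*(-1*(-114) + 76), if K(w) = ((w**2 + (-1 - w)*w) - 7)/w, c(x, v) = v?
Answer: 475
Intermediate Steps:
K(w) = (-7 + w**2 + w*(-1 - w))/w (K(w) = ((w**2 + w*(-1 - w)) - 7)/w = (-7 + w**2 + w*(-1 - w))/w)
K(c(-3, -2))*(-1*(-114) + 76) = ((-7 - 1*(-2))/(-2))*(-1*(-114) + 76) = (-(-7 + 2)/2)*(114 + 76) = -1/2*(-5)*190 = (5/2)*190 = 475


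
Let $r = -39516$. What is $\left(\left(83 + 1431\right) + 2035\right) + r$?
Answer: $-35967$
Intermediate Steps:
$\left(\left(83 + 1431\right) + 2035\right) + r = \left(\left(83 + 1431\right) + 2035\right) - 39516 = \left(1514 + 2035\right) - 39516 = 3549 - 39516 = -35967$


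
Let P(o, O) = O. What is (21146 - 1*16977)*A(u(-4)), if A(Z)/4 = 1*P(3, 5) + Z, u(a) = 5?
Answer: 166760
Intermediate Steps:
A(Z) = 20 + 4*Z (A(Z) = 4*(1*5 + Z) = 4*(5 + Z) = 20 + 4*Z)
(21146 - 1*16977)*A(u(-4)) = (21146 - 1*16977)*(20 + 4*5) = (21146 - 16977)*(20 + 20) = 4169*40 = 166760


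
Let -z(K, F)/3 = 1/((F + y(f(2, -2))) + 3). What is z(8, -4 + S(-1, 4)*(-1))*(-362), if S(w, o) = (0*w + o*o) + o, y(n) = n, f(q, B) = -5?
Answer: -543/13 ≈ -41.769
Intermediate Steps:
S(w, o) = o + o² (S(w, o) = (0 + o²) + o = o² + o = o + o²)
z(K, F) = -3/(-2 + F) (z(K, F) = -3/((F - 5) + 3) = -3/((-5 + F) + 3) = -3/(-2 + F))
z(8, -4 + S(-1, 4)*(-1))*(-362) = -3/(-2 + (-4 + (4*(1 + 4))*(-1)))*(-362) = -3/(-2 + (-4 + (4*5)*(-1)))*(-362) = -3/(-2 + (-4 + 20*(-1)))*(-362) = -3/(-2 + (-4 - 20))*(-362) = -3/(-2 - 24)*(-362) = -3/(-26)*(-362) = -3*(-1/26)*(-362) = (3/26)*(-362) = -543/13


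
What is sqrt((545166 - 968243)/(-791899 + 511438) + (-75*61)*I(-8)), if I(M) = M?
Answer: sqrt(2879015090867097)/280461 ≈ 191.32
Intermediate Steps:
sqrt((545166 - 968243)/(-791899 + 511438) + (-75*61)*I(-8)) = sqrt((545166 - 968243)/(-791899 + 511438) - 75*61*(-8)) = sqrt(-423077/(-280461) - 4575*(-8)) = sqrt(-423077*(-1/280461) + 36600) = sqrt(423077/280461 + 36600) = sqrt(10265295677/280461) = sqrt(2879015090867097)/280461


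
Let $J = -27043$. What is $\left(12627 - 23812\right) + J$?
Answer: $-38228$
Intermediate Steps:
$\left(12627 - 23812\right) + J = \left(12627 - 23812\right) - 27043 = -11185 - 27043 = -38228$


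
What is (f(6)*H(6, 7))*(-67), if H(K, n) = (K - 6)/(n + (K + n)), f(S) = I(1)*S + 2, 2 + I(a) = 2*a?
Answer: 0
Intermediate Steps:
I(a) = -2 + 2*a
f(S) = 2 (f(S) = (-2 + 2*1)*S + 2 = (-2 + 2)*S + 2 = 0*S + 2 = 0 + 2 = 2)
H(K, n) = (-6 + K)/(K + 2*n)
(f(6)*H(6, 7))*(-67) = (2*((-6 + 6)/(6 + 2*7)))*(-67) = (2*(0/(6 + 14)))*(-67) = (2*(0/20))*(-67) = (2*((1/20)*0))*(-67) = (2*0)*(-67) = 0*(-67) = 0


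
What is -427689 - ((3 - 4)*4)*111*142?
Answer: -364641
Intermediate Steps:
-427689 - ((3 - 4)*4)*111*142 = -427689 - -1*4*111*142 = -427689 - (-4*111)*142 = -427689 - (-444)*142 = -427689 - 1*(-63048) = -427689 + 63048 = -364641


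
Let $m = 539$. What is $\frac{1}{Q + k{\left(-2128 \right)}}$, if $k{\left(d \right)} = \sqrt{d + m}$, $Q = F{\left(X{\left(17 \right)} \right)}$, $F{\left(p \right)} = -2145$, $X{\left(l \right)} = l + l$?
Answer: $- \frac{2145}{4602614} - \frac{i \sqrt{1589}}{4602614} \approx -0.00046604 - 8.6608 \cdot 10^{-6} i$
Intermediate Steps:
$X{\left(l \right)} = 2 l$
$Q = -2145$
$k{\left(d \right)} = \sqrt{539 + d}$ ($k{\left(d \right)} = \sqrt{d + 539} = \sqrt{539 + d}$)
$\frac{1}{Q + k{\left(-2128 \right)}} = \frac{1}{-2145 + \sqrt{539 - 2128}} = \frac{1}{-2145 + \sqrt{-1589}} = \frac{1}{-2145 + i \sqrt{1589}}$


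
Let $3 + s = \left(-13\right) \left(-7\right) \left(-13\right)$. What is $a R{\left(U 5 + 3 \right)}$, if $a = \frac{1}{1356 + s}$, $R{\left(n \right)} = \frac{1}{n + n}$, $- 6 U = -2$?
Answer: $\frac{3}{4760} \approx 0.00063025$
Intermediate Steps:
$s = -1186$ ($s = -3 + \left(-13\right) \left(-7\right) \left(-13\right) = -3 + 91 \left(-13\right) = -3 - 1183 = -1186$)
$U = \frac{1}{3}$ ($U = \left(- \frac{1}{6}\right) \left(-2\right) = \frac{1}{3} \approx 0.33333$)
$R{\left(n \right)} = \frac{1}{2 n}$
$a = \frac{1}{170}$ ($a = \frac{1}{1356 - 1186} = \frac{1}{170} \approx 0.0058824$)
$a R{\left(U 5 + 3 \right)} = \frac{\frac{1}{2} \frac{1}{\frac{1}{3} \cdot 5 + 3}}{170} = \frac{\frac{1}{2} \frac{1}{\frac{5}{3} + 3}}{170} = \frac{\frac{1}{2} \frac{1}{\frac{14}{3}}}{170} = \frac{\frac{1}{2} \cdot \frac{3}{14}}{170} = \frac{1}{170} \cdot \frac{3}{28} = \frac{3}{4760}$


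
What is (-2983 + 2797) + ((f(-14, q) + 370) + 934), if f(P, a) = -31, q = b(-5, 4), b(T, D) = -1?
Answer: 1087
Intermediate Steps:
q = -1
(-2983 + 2797) + ((f(-14, q) + 370) + 934) = (-2983 + 2797) + ((-31 + 370) + 934) = -186 + (339 + 934) = -186 + 1273 = 1087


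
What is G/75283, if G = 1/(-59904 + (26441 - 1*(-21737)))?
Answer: -1/882768458 ≈ -1.1328e-9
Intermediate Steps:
G = -1/11726 (G = 1/(-59904 + (26441 + 21737)) = 1/(-59904 + 48178) = 1/(-11726) = -1/11726 ≈ -8.5281e-5)
G/75283 = -1/11726/75283 = -1/11726*1/75283 = -1/882768458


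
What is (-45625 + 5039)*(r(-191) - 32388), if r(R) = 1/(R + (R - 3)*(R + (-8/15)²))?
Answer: 10886366962296462/8281759 ≈ 1.3145e+9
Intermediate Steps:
r(R) = 1/(R + (-3 + R)*(64/225 + R)) (r(R) = 1/(R + (-3 + R)*(R + (-8*1/15)²)) = 1/(R + (-3 + R)*(R + (-8/15)²)) = 1/(R + (-3 + R)*(R + 64/225)) = 1/(R + (-3 + R)*(64/225 + R)))
(-45625 + 5039)*(r(-191) - 32388) = (-45625 + 5039)*(225/(-192 - 386*(-191) + 225*(-191)²) - 32388) = -40586*(225/(-192 + 73726 + 225*36481) - 32388) = -40586*(225/(-192 + 73726 + 8208225) - 32388) = -40586*(225/8281759 - 32388) = -40586*(-268229610267/8281759) = 10886366962296462/8281759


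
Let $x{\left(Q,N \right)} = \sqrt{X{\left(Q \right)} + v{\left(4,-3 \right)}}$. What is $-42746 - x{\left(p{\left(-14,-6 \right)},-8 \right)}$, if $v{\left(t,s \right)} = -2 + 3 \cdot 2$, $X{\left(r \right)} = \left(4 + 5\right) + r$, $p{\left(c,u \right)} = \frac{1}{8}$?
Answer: $-42746 - \frac{\sqrt{210}}{4} \approx -42750.0$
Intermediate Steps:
$p{\left(c,u \right)} = \frac{1}{8}$
$X{\left(r \right)} = 9 + r$
$v{\left(t,s \right)} = 4$ ($v{\left(t,s \right)} = -2 + 6 = 4$)
$x{\left(Q,N \right)} = \sqrt{13 + Q}$ ($x{\left(Q,N \right)} = \sqrt{\left(9 + Q\right) + 4} = \sqrt{13 + Q}$)
$-42746 - x{\left(p{\left(-14,-6 \right)},-8 \right)} = -42746 - \sqrt{13 + \frac{1}{8}} = -42746 - \sqrt{\frac{105}{8}} = -42746 - \frac{\sqrt{210}}{4}$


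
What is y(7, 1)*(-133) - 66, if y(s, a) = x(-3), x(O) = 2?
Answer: -332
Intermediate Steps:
y(s, a) = 2
y(7, 1)*(-133) - 66 = 2*(-133) - 66 = -266 - 66 = -332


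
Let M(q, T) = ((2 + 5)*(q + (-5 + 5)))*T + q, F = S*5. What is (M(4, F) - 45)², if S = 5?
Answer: 434281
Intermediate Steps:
F = 25 (F = 5*5 = 25)
M(q, T) = q + 7*T*q (M(q, T) = (7*(q + 0))*T + q = (7*q)*T + q = 7*T*q + q = q + 7*T*q)
(M(4, F) - 45)² = (4*(1 + 7*25) - 45)² = (4*(1 + 175) - 45)² = (4*176 - 45)² = (704 - 45)² = 659² = 434281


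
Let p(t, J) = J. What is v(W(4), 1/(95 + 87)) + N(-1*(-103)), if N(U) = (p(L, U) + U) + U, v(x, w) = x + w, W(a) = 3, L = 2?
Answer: 56785/182 ≈ 312.01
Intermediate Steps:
v(x, w) = w + x
N(U) = 3*U (N(U) = (U + U) + U = 2*U + U = 3*U)
v(W(4), 1/(95 + 87)) + N(-1*(-103)) = (1/(95 + 87) + 3) + 3*(-1*(-103)) = (1/182 + 3) + 3*103 = (1/182 + 3) + 309 = 547/182 + 309 = 56785/182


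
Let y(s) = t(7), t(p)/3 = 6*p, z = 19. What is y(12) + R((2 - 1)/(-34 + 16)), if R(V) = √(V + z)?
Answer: 126 + √682/6 ≈ 130.35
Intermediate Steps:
t(p) = 18*p (t(p) = 3*(6*p) = 18*p)
y(s) = 126 (y(s) = 18*7 = 126)
R(V) = √(19 + V) (R(V) = √(V + 19) = √(19 + V))
y(12) + R((2 - 1)/(-34 + 16)) = 126 + √(19 + (2 - 1)/(-34 + 16)) = 126 + √(19 + 1/(-18)) = 126 + √(19 + 1*(-1/18)) = 126 + √(19 - 1/18) = 126 + √(341/18) = 126 + √682/6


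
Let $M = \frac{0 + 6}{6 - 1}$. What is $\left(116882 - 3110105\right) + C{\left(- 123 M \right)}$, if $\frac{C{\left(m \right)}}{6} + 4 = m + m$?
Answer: $- \frac{14975091}{5} \approx -2.995 \cdot 10^{6}$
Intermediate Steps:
$M = \frac{6}{5} \approx 1.2$
$C{\left(m \right)} = -24 + 12 m$ ($C{\left(m \right)} = -24 + 6 \left(m + m\right) = -24 + 6 \cdot 2 m = -24 + 12 m$)
$\left(116882 - 3110105\right) + C{\left(- 123 M \right)} = \left(116882 - 3110105\right) + \left(-24 + 12 \left(\left(-123\right) \frac{6}{5}\right)\right) = -2993223 + \left(-24 + 12 \left(- \frac{738}{5}\right)\right) = -2993223 - \frac{8976}{5} = - \frac{14975091}{5}$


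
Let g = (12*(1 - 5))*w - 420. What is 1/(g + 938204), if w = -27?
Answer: 1/939080 ≈ 1.0649e-6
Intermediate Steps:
g = 876 (g = (12*(1 - 5))*(-27) - 420 = (12*(-4))*(-27) - 420 = -48*(-27) - 420 = 1296 - 420 = 876)
1/(g + 938204) = 1/(876 + 938204) = 1/939080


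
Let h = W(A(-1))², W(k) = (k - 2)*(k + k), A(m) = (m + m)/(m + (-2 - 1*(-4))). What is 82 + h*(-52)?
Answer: -13230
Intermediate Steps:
A(m) = 2*m/(2 + m) (A(m) = (2*m)/(m + (-2 + 4)) = (2*m)/(m + 2) = (2*m)/(2 + m) = 2*m/(2 + m))
W(k) = 2*k*(-2 + k) (W(k) = (-2 + k)*(2*k) = 2*k*(-2 + k))
h = 256 (h = (2*(2*(-1)/(2 - 1))*(-2 + 2*(-1)/(2 - 1)))² = (2*(2*(-1)/1)*(-2 + 2*(-1)/1))² = (2*(2*(-1)*1)*(-2 + 2*(-1)*1))² = (2*(-2)*(-2 - 2))² = (2*(-2)*(-4))² = 16² = 256)
82 + h*(-52) = 82 + 256*(-52) = 82 - 13312 = -13230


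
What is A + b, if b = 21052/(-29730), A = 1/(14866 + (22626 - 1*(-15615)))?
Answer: -558989417/789435555 ≈ -0.70809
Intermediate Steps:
A = 1/53107 (A = 1/(14866 + (22626 + 15615)) = 1/(14866 + 38241) = 1/53107 ≈ 1.8830e-5)
b = -10526/14865 (b = 21052*(-1/29730) = -10526/14865 ≈ -0.70811)
A + b = 1/53107 - 10526/14865 = -558989417/789435555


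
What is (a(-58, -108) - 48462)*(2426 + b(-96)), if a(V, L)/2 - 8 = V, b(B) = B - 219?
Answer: -102514382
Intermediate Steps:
b(B) = -219 + B
a(V, L) = 16 + 2*V
(a(-58, -108) - 48462)*(2426 + b(-96)) = ((16 + 2*(-58)) - 48462)*(2426 + (-219 - 96)) = ((16 - 116) - 48462)*(2426 - 315) = (-100 - 48462)*2111 = -48562*2111 = -102514382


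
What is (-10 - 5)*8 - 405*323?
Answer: -130935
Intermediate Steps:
(-10 - 5)*8 - 405*323 = -15*8 - 130815 = -120 - 130815 = -130935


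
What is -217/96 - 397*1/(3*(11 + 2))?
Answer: -5175/416 ≈ -12.440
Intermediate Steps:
-217/96 - 397*1/(3*(11 + 2)) = -217*1/96 - 397/(3*13) = -217/96 - 397/39 = -5175/416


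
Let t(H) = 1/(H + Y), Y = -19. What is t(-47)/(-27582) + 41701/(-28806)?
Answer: -12652162001/8739798012 ≈ -1.4476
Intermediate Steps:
t(H) = 1/(-19 + H) (t(H) = 1/(H - 19) = 1/(-19 + H))
t(-47)/(-27582) + 41701/(-28806) = 1/(-19 - 47*(-27582)) + 41701/(-28806) = -1/27582/(-66) + 41701*(-1/28806) = -1/66*(-1/27582) - 41701/28806 = 1/1820412 - 41701/28806 = -12652162001/8739798012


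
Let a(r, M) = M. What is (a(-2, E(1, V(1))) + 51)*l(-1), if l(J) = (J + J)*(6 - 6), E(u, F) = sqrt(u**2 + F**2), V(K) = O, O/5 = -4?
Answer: 0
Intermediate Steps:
O = -20 (O = 5*(-4) = -20)
V(K) = -20
E(u, F) = sqrt(F**2 + u**2)
l(J) = 0 (l(J) = (2*J)*0 = 0)
(a(-2, E(1, V(1))) + 51)*l(-1) = (sqrt((-20)**2 + 1**2) + 51)*0 = (sqrt(400 + 1) + 51)*0 = (sqrt(401) + 51)*0 = (51 + sqrt(401))*0 = 0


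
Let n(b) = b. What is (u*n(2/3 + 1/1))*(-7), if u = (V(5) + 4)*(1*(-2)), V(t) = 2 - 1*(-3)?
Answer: 210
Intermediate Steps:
V(t) = 5 (V(t) = 2 + 3 = 5)
u = -18 (u = (5 + 4)*(1*(-2)) = 9*(-2) = -18)
(u*n(2/3 + 1/1))*(-7) = -18*(2/3 + 1/1)*(-7) = -18*(2*(1/3) + 1*1)*(-7) = -18*(2/3 + 1)*(-7) = -18*5/3*(-7) = -30*(-7) = 210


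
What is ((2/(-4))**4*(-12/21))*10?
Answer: -5/14 ≈ -0.35714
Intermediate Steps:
((2/(-4))**4*(-12/21))*10 = ((2*(-1/4))**4*(-12*1/21))*10 = ((-1/2)**4*(-4/7))*10 = ((1/16)*(-4/7))*10 = -1/28*10 = -5/14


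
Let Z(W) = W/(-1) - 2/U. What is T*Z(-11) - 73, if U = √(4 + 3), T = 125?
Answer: 1302 - 250*√7/7 ≈ 1207.5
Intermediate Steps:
U = √7 ≈ 2.6458
Z(W) = -W - 2*√7/7 (Z(W) = W/(-1) - 2*√7/7 = W*(-1) - 2*√7/7 = -W - 2*√7/7)
T*Z(-11) - 73 = 125*(-1*(-11) - 2*√7/7) - 73 = 125*(11 - 2*√7/7) - 73 = (1375 - 250*√7/7) - 73 = 1302 - 250*√7/7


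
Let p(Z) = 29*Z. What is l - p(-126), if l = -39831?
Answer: -36177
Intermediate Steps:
l - p(-126) = -39831 - 29*(-126) = -39831 - 1*(-3654) = -39831 + 3654 = -36177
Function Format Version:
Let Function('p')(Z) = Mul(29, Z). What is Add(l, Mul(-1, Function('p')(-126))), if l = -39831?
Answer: -36177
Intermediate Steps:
Add(l, Mul(-1, Function('p')(-126))) = Add(-39831, Mul(-1, Mul(29, -126))) = Add(-39831, Mul(-1, -3654)) = Add(-39831, 3654) = -36177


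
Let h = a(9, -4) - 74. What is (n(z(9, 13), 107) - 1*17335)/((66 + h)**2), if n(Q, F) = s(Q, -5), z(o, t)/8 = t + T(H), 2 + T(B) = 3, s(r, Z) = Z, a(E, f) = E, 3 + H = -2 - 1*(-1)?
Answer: -17340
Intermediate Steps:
H = -4 (H = -3 + (-2 - 1*(-1)) = -3 + (-2 + 1) = -3 - 1 = -4)
T(B) = 1 (T(B) = -2 + 3 = 1)
z(o, t) = 8 + 8*t (z(o, t) = 8*(t + 1) = 8*(1 + t) = 8 + 8*t)
n(Q, F) = -5
h = -65 (h = 9 - 74 = -65)
(n(z(9, 13), 107) - 1*17335)/((66 + h)**2) = (-5 - 1*17335)/((66 - 65)**2) = (-5 - 17335)/(1**2) = -17340/1 = -17340*1 = -17340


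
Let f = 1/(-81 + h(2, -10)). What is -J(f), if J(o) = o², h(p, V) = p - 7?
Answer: -1/7396 ≈ -0.00013521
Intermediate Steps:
h(p, V) = -7 + p
f = -1/86 (f = 1/(-81 + (-7 + 2)) = 1/(-81 - 5) = 1/(-86) = -1/86 ≈ -0.011628)
-J(f) = -(-1/86)² = -1*1/7396 = -1/7396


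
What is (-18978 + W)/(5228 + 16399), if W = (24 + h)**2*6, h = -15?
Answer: -6164/7209 ≈ -0.85504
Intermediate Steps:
W = 486 (W = (24 - 15)**2*6 = 9**2*6 = 81*6 = 486)
(-18978 + W)/(5228 + 16399) = (-18978 + 486)/(5228 + 16399) = -18492/21627 = -18492*1/21627 = -6164/7209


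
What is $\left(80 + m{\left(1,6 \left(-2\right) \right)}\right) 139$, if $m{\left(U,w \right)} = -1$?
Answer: $10981$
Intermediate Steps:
$\left(80 + m{\left(1,6 \left(-2\right) \right)}\right) 139 = \left(80 - 1\right) 139 = 79 \cdot 139 = 10981$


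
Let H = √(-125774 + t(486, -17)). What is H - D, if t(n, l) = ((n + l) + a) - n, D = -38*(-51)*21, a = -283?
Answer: -40698 + 13*I*√746 ≈ -40698.0 + 355.07*I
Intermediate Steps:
D = 40698 (D = 1938*21 = 40698)
t(n, l) = -283 + l (t(n, l) = ((n + l) - 283) - n = ((l + n) - 283) - n = (-283 + l + n) - n = -283 + l)
H = 13*I*√746 (H = √(-125774 + (-283 - 17)) = √(-125774 - 300) = √(-126074) = 13*I*√746 ≈ 355.07*I)
H - D = 13*I*√746 - 1*40698 = 13*I*√746 - 40698 = -40698 + 13*I*√746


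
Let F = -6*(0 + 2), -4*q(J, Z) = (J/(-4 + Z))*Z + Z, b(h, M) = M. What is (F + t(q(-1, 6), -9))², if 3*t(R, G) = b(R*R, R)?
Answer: 2401/16 ≈ 150.06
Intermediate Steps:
q(J, Z) = -Z/4 - J*Z/(4*(-4 + Z)) (q(J, Z) = -((J/(-4 + Z))*Z + Z)/4 = -(J*Z/(-4 + Z) + Z)/4 = -(Z + J*Z/(-4 + Z))/4 = -Z/4 - J*Z/(4*(-4 + Z)))
t(R, G) = R/3
F = -12 (F = -6*2 = -12)
(F + t(q(-1, 6), -9))² = (-12 + ((¼)*6*(4 - 1*(-1) - 1*6)/(-4 + 6))/3)² = (-12 + ((¼)*6*(4 + 1 - 6)/2)/3)² = (-12 + ((¼)*6*(½)*(-1))/3)² = (-12 + (⅓)*(-¾))² = (-12 - ¼)² = (-49/4)² = 2401/16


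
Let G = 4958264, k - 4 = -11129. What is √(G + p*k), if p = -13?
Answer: √5102889 ≈ 2259.0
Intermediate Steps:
k = -11125 (k = 4 - 11129 = -11125)
√(G + p*k) = √(4958264 - 13*(-11125)) = √(4958264 + 144625) = √5102889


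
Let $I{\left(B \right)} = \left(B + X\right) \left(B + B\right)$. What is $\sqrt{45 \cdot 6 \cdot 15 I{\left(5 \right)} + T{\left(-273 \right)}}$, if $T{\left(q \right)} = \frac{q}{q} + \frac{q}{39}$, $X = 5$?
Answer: $\sqrt{404994} \approx 636.39$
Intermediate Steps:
$T{\left(q \right)} = 1 + \frac{q}{39}$ ($T{\left(q \right)} = 1 + q \frac{1}{39} = 1 + \frac{q}{39}$)
$I{\left(B \right)} = 2 B \left(5 + B\right)$ ($I{\left(B \right)} = \left(B + 5\right) \left(B + B\right) = \left(5 + B\right) 2 B = 2 B \left(5 + B\right)$)
$\sqrt{45 \cdot 6 \cdot 15 I{\left(5 \right)} + T{\left(-273 \right)}} = \sqrt{45 \cdot 6 \cdot 15 \cdot 2 \cdot 5 \left(5 + 5\right) + \left(1 + \frac{1}{39} \left(-273\right)\right)} = \sqrt{45 \cdot 90 \cdot 2 \cdot 5 \cdot 10 + \left(1 - 7\right)} = \sqrt{4050 \cdot 100 - 6} = \sqrt{405000 - 6} = \sqrt{404994}$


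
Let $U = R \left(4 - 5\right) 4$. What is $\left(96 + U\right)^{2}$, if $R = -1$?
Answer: $10000$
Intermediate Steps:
$U = 4$ ($U = - (4 - 5) 4 = \left(-1\right) \left(-1\right) 4 = 1 \cdot 4 = 4$)
$\left(96 + U\right)^{2} = \left(96 + 4\right)^{2} = 100^{2} = 10000$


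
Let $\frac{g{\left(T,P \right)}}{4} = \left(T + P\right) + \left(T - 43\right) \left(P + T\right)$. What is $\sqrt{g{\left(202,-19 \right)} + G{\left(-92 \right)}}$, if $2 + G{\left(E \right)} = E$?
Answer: $\sqrt{117026} \approx 342.09$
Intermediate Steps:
$G{\left(E \right)} = -2 + E$
$g{\left(T,P \right)} = 4 P + 4 T + 4 \left(-43 + T\right) \left(P + T\right)$ ($g{\left(T,P \right)} = 4 \left(\left(T + P\right) + \left(T - 43\right) \left(P + T\right)\right) = 4 \left(\left(P + T\right) + \left(-43 + T\right) \left(P + T\right)\right) = 4 \left(P + T + \left(-43 + T\right) \left(P + T\right)\right) = 4 P + 4 T + 4 \left(-43 + T\right) \left(P + T\right)$)
$\sqrt{g{\left(202,-19 \right)} + G{\left(-92 \right)}} = \sqrt{\left(\left(-168\right) \left(-19\right) - 33936 + 4 \cdot 202^{2} + 4 \left(-19\right) 202\right) - 94} = \sqrt{\left(3192 - 33936 + 4 \cdot 40804 - 15352\right) - 94} = \sqrt{\left(3192 - 33936 + 163216 - 15352\right) - 94} = \sqrt{117120 - 94} = \sqrt{117026}$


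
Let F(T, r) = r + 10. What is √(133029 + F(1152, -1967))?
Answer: 256*√2 ≈ 362.04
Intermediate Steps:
F(T, r) = 10 + r
√(133029 + F(1152, -1967)) = √(133029 + (10 - 1967)) = √(133029 - 1957) = √131072 = 256*√2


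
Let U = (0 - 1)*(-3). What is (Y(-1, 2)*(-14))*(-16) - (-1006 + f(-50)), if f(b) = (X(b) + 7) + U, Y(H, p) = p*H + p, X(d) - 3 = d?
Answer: 1043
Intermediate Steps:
X(d) = 3 + d
Y(H, p) = p + H*p (Y(H, p) = H*p + p = p + H*p)
U = 3 (U = -1*(-3) = 3)
f(b) = 13 + b (f(b) = ((3 + b) + 7) + 3 = (10 + b) + 3 = 13 + b)
(Y(-1, 2)*(-14))*(-16) - (-1006 + f(-50)) = ((2*(1 - 1))*(-14))*(-16) - (-1006 + (13 - 50)) = ((2*0)*(-14))*(-16) - (-1006 - 37) = (0*(-14))*(-16) - 1*(-1043) = 0*(-16) + 1043 = 0 + 1043 = 1043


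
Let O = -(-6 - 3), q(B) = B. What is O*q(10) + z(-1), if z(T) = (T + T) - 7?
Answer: 81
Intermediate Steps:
z(T) = -7 + 2*T (z(T) = 2*T - 7 = -7 + 2*T)
O = 9 (O = -1*(-9) = 9)
O*q(10) + z(-1) = 9*10 + (-7 + 2*(-1)) = 90 + (-7 - 2) = 90 - 9 = 81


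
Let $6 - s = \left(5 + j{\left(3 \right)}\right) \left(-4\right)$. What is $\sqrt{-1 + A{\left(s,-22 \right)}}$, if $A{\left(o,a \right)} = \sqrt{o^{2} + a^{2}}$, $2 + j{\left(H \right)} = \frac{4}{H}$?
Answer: $\frac{\sqrt{-9 + 6 \sqrt{2314}}}{3} \approx 5.574$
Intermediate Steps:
$j{\left(H \right)} = -2 + \frac{4}{H}$
$s = \frac{70}{3}$ ($s = 6 - \left(5 - \left(2 - \frac{4}{3}\right)\right) \left(-4\right) = 6 - \left(5 + \left(-2 + 4 \cdot \frac{1}{3}\right)\right) \left(-4\right) = 6 - \left(5 + \left(-2 + \frac{4}{3}\right)\right) \left(-4\right) = 6 - \left(5 - \frac{2}{3}\right) \left(-4\right) = 6 - \frac{13}{3} \left(-4\right) = 6 - - \frac{52}{3} = 6 + \frac{52}{3} = \frac{70}{3} \approx 23.333$)
$A{\left(o,a \right)} = \sqrt{a^{2} + o^{2}}$
$\sqrt{-1 + A{\left(s,-22 \right)}} = \sqrt{-1 + \sqrt{\left(-22\right)^{2} + \left(\frac{70}{3}\right)^{2}}} = \sqrt{-1 + \sqrt{484 + \frac{4900}{9}}} = \sqrt{-1 + \sqrt{\frac{9256}{9}}} = \sqrt{-1 + \frac{2 \sqrt{2314}}{3}}$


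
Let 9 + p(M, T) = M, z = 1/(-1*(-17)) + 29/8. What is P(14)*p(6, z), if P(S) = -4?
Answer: 12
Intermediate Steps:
z = 501/136 (z = -1*(-1/17) + 29*(⅛) = 1/17 + 29/8 = 501/136 ≈ 3.6838)
p(M, T) = -9 + M
P(14)*p(6, z) = -4*(-9 + 6) = -4*(-3) = 12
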